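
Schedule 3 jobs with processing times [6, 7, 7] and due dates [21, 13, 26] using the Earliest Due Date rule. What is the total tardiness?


Sort by due date (EDD order): [(7, 13), (6, 21), (7, 26)]
Compute completion times and tardiness:
  Job 1: p=7, d=13, C=7, tardiness=max(0,7-13)=0
  Job 2: p=6, d=21, C=13, tardiness=max(0,13-21)=0
  Job 3: p=7, d=26, C=20, tardiness=max(0,20-26)=0
Total tardiness = 0

0


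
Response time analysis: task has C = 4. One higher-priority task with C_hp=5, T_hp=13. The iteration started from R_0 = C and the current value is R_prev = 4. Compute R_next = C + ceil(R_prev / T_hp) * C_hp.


R_next = C + ceil(R_prev / T_hp) * C_hp
ceil(4 / 13) = ceil(0.3077) = 1
Interference = 1 * 5 = 5
R_next = 4 + 5 = 9

9


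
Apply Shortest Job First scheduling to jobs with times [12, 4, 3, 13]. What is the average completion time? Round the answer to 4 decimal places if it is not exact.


SJF order (ascending): [3, 4, 12, 13]
Completion times:
  Job 1: burst=3, C=3
  Job 2: burst=4, C=7
  Job 3: burst=12, C=19
  Job 4: burst=13, C=32
Average completion = 61/4 = 15.25

15.25


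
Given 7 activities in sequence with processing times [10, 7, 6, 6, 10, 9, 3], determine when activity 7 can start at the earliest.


Activity 7 starts after activities 1 through 6 complete.
Predecessor durations: [10, 7, 6, 6, 10, 9]
ES = 10 + 7 + 6 + 6 + 10 + 9 = 48

48


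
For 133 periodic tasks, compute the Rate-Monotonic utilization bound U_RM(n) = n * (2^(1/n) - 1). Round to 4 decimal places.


Compute 2^(1/133) = 1.0052252371
Subtract 1: 1.0052252371 - 1 = 0.0052252371
Multiply by n: 133 * 0.0052252371 = 0.6949565343
Round to 4 dp: 0.6950

0.6950


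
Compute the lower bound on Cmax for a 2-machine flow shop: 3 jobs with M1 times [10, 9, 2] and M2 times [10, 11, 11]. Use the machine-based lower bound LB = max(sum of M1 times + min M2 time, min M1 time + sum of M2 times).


LB1 = sum(M1 times) + min(M2 times) = 21 + 10 = 31
LB2 = min(M1 times) + sum(M2 times) = 2 + 32 = 34
Lower bound = max(LB1, LB2) = max(31, 34) = 34

34


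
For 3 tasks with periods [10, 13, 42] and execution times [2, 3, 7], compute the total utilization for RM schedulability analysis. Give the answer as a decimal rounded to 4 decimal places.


Compute individual utilizations (exact fractions):
  Task 1: C/T = 2/10 = 1/5 (approx. 0.2)
  Task 2: C/T = 3/13 (approx. 0.2308)
  Task 3: C/T = 7/42 = 1/6 (approx. 0.1667)
Total utilization U = 1/5 + 3/13 + 1/6 = 233/390
Rounded to 4 decimal places: U = 0.5974
RM (Liu & Layland) bound for 3 tasks = 0.779763; compare with U = 233/390 (approx. 0.597436)
U <= bound, so schedulable by RM sufficient condition.

0.5974


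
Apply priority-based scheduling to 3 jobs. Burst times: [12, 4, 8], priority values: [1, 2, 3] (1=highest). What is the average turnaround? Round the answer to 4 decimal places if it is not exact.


Sort by priority (ascending = highest first):
Order: [(1, 12), (2, 4), (3, 8)]
Completion times:
  Priority 1, burst=12, C=12
  Priority 2, burst=4, C=16
  Priority 3, burst=8, C=24
Average turnaround = 52/3 = 17.3333

17.3333


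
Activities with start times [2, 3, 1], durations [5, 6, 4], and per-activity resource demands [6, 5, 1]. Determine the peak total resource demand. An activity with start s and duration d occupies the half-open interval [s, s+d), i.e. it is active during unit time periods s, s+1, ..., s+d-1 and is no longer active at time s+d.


Each activity i is active on [start_i, start_i + duration_i).
Compute total resource usage per time slot:
  t=0: active resources = [], total = 0
  t=1: active resources = [1], total = 1
  t=2: active resources = [6, 1], total = 7
  t=3: active resources = [6, 5, 1], total = 12
  t=4: active resources = [6, 5, 1], total = 12
  t=5: active resources = [6, 5], total = 11
  t=6: active resources = [6, 5], total = 11
  t=7: active resources = [5], total = 5
  t=8: active resources = [5], total = 5
Peak resource demand = 12

12


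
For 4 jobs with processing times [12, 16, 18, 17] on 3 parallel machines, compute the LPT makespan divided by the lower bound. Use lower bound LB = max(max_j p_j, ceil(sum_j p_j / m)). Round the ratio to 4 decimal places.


LPT order: [18, 17, 16, 12]
Machine loads after assignment: [18, 17, 28]
LPT makespan = 28
Lower bound = max(max_job, ceil(total/3)) = max(18, 21) = 21
Ratio = 28 / 21 = 1.3333

1.3333


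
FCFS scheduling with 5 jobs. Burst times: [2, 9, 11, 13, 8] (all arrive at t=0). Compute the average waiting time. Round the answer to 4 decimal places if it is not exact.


FCFS order (as given): [2, 9, 11, 13, 8]
Waiting times:
  Job 1: wait = 0
  Job 2: wait = 2
  Job 3: wait = 11
  Job 4: wait = 22
  Job 5: wait = 35
Sum of waiting times = 70
Average waiting time = 70/5 = 14.0

14.0


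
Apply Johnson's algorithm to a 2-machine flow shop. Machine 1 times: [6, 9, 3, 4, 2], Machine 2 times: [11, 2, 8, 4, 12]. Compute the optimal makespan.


Apply Johnson's rule:
  Group 1 (a <= b): [(5, 2, 12), (3, 3, 8), (4, 4, 4), (1, 6, 11)]
  Group 2 (a > b): [(2, 9, 2)]
Optimal job order: [5, 3, 4, 1, 2]
Schedule:
  Job 5: M1 done at 2, M2 done at 14
  Job 3: M1 done at 5, M2 done at 22
  Job 4: M1 done at 9, M2 done at 26
  Job 1: M1 done at 15, M2 done at 37
  Job 2: M1 done at 24, M2 done at 39
Makespan = 39

39


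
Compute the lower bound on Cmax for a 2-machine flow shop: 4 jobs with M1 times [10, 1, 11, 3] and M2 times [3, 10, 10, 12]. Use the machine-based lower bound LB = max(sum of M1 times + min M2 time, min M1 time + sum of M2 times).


LB1 = sum(M1 times) + min(M2 times) = 25 + 3 = 28
LB2 = min(M1 times) + sum(M2 times) = 1 + 35 = 36
Lower bound = max(LB1, LB2) = max(28, 36) = 36

36


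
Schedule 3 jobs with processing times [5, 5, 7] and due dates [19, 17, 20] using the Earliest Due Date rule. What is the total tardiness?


Sort by due date (EDD order): [(5, 17), (5, 19), (7, 20)]
Compute completion times and tardiness:
  Job 1: p=5, d=17, C=5, tardiness=max(0,5-17)=0
  Job 2: p=5, d=19, C=10, tardiness=max(0,10-19)=0
  Job 3: p=7, d=20, C=17, tardiness=max(0,17-20)=0
Total tardiness = 0

0


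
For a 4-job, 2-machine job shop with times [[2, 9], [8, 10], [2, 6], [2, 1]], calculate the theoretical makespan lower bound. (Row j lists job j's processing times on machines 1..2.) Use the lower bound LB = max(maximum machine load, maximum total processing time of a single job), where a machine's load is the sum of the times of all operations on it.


Machine loads:
  Machine 1: 2 + 8 + 2 + 2 = 14
  Machine 2: 9 + 10 + 6 + 1 = 26
Max machine load = 26
Job totals:
  Job 1: 11
  Job 2: 18
  Job 3: 8
  Job 4: 3
Max job total = 18
Lower bound = max(26, 18) = 26

26


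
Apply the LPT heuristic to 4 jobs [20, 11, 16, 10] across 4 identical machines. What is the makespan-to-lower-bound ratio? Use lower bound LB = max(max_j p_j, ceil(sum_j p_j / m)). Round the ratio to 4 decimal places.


LPT order: [20, 16, 11, 10]
Machine loads after assignment: [20, 16, 11, 10]
LPT makespan = 20
Lower bound = max(max_job, ceil(total/4)) = max(20, 15) = 20
Ratio = 20 / 20 = 1.0

1.0


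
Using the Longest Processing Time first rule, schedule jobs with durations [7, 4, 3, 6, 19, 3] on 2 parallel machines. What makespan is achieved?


Sort jobs in decreasing order (LPT): [19, 7, 6, 4, 3, 3]
Assign each job to the least loaded machine:
  Machine 1: jobs [19, 3], load = 22
  Machine 2: jobs [7, 6, 4, 3], load = 20
Makespan = max load = 22

22


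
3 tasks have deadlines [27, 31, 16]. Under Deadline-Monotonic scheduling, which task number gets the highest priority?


Sort tasks by relative deadline (ascending):
  Task 3: deadline = 16
  Task 1: deadline = 27
  Task 2: deadline = 31
Priority order (highest first): [3, 1, 2]
Highest priority task = 3

3


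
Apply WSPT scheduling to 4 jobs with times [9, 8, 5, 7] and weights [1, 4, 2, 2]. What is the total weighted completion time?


Compute p/w ratios and sort ascending (WSPT): [(8, 4), (5, 2), (7, 2), (9, 1)]
Compute weighted completion times:
  Job (p=8,w=4): C=8, w*C=4*8=32
  Job (p=5,w=2): C=13, w*C=2*13=26
  Job (p=7,w=2): C=20, w*C=2*20=40
  Job (p=9,w=1): C=29, w*C=1*29=29
Total weighted completion time = 127

127


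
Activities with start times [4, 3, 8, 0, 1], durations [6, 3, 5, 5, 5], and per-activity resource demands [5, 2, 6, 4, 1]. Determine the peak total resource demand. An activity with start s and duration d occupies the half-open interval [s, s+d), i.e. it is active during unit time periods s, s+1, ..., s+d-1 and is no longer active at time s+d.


Each activity i is active on [start_i, start_i + duration_i).
Compute total resource usage per time slot:
  t=0: active resources = [4], total = 4
  t=1: active resources = [4, 1], total = 5
  t=2: active resources = [4, 1], total = 5
  t=3: active resources = [2, 4, 1], total = 7
  t=4: active resources = [5, 2, 4, 1], total = 12
  t=5: active resources = [5, 2, 1], total = 8
  t=6: active resources = [5], total = 5
  t=7: active resources = [5], total = 5
  t=8: active resources = [5, 6], total = 11
  t=9: active resources = [5, 6], total = 11
  t=10: active resources = [6], total = 6
  t=11: active resources = [6], total = 6
  t=12: active resources = [6], total = 6
Peak resource demand = 12

12


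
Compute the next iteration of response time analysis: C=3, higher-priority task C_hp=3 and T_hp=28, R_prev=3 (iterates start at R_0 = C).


R_next = C + ceil(R_prev / T_hp) * C_hp
ceil(3 / 28) = ceil(0.1071) = 1
Interference = 1 * 3 = 3
R_next = 3 + 3 = 6

6


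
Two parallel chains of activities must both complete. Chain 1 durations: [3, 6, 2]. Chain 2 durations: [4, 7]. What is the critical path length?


Path A total = 3 + 6 + 2 = 11
Path B total = 4 + 7 = 11
Critical path = longest path = max(11, 11) = 11

11


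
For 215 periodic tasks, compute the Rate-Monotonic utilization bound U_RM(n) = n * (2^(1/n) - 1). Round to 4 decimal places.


Compute 2^(1/215) = 1.0032291429
Subtract 1: 1.0032291429 - 1 = 0.0032291429
Multiply by n: 215 * 0.0032291429 = 0.6942657235
Round to 4 dp: 0.6943

0.6943


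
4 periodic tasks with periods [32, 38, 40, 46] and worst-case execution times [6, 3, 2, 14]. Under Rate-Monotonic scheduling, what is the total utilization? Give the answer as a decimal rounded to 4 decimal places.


Compute individual utilizations (exact fractions):
  Task 1: C/T = 6/32 = 3/16 (approx. 0.1875)
  Task 2: C/T = 3/38 (approx. 0.0789)
  Task 3: C/T = 2/40 = 1/20 (approx. 0.05)
  Task 4: C/T = 14/46 = 7/23 (approx. 0.3043)
Total utilization U = 3/16 + 3/38 + 1/20 + 7/23 = 21703/34960
Rounded to 4 decimal places: U = 0.6208
RM (Liu & Layland) bound for 4 tasks = 0.756828; compare with U = 21703/34960 (approx. 0.620795)
U <= bound, so schedulable by RM sufficient condition.

0.6208


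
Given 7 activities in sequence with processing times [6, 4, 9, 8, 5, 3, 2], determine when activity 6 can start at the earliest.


Activity 6 starts after activities 1 through 5 complete.
Predecessor durations: [6, 4, 9, 8, 5]
ES = 6 + 4 + 9 + 8 + 5 = 32

32


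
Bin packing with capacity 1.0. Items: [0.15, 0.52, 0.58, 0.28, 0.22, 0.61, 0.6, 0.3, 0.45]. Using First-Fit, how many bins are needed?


Place items sequentially using First-Fit:
  Item 0.15 -> new Bin 1
  Item 0.52 -> Bin 1 (now 0.67)
  Item 0.58 -> new Bin 2
  Item 0.28 -> Bin 1 (now 0.95)
  Item 0.22 -> Bin 2 (now 0.8)
  Item 0.61 -> new Bin 3
  Item 0.6 -> new Bin 4
  Item 0.3 -> Bin 3 (now 0.91)
  Item 0.45 -> new Bin 5
Total bins used = 5

5


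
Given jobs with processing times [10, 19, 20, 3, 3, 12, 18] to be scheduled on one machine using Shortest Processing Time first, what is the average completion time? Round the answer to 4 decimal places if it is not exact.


Sort jobs by processing time (SPT order): [3, 3, 10, 12, 18, 19, 20]
Compute completion times sequentially:
  Job 1: processing = 3, completes at 3
  Job 2: processing = 3, completes at 6
  Job 3: processing = 10, completes at 16
  Job 4: processing = 12, completes at 28
  Job 5: processing = 18, completes at 46
  Job 6: processing = 19, completes at 65
  Job 7: processing = 20, completes at 85
Sum of completion times = 249
Average completion time = 249/7 = 35.5714

35.5714


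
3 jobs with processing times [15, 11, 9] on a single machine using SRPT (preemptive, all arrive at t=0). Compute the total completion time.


Since all jobs arrive at t=0, SRPT equals SPT ordering.
SPT order: [9, 11, 15]
Completion times:
  Job 1: p=9, C=9
  Job 2: p=11, C=20
  Job 3: p=15, C=35
Total completion time = 9 + 20 + 35 = 64

64


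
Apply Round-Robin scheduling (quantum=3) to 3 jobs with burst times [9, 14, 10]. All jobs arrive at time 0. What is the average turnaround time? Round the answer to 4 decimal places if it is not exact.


Time quantum = 3
Execution trace:
  J1 runs 3 units, time = 3
  J2 runs 3 units, time = 6
  J3 runs 3 units, time = 9
  J1 runs 3 units, time = 12
  J2 runs 3 units, time = 15
  J3 runs 3 units, time = 18
  J1 runs 3 units, time = 21
  J2 runs 3 units, time = 24
  J3 runs 3 units, time = 27
  J2 runs 3 units, time = 30
  J3 runs 1 units, time = 31
  J2 runs 2 units, time = 33
Finish times: [21, 33, 31]
Average turnaround = 85/3 = 28.3333

28.3333


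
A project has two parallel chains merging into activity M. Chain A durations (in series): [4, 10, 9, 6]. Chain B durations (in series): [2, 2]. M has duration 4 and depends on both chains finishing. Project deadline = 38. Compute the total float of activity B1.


Forward pass: ES(B1) = sum of predecessors on chain B = 0
EF = ES + duration = 0 + 2 = 2
Backward pass: LF(M) = deadline = 38; LS(M) = 38 - 4 = 34
LF(B1) = LS(M) - sum(successors on chain B) = 34 - 2 = 32
LS = LF - duration = 32 - 2 = 30
Total float = LS - ES = 30 - 0 = 30

30


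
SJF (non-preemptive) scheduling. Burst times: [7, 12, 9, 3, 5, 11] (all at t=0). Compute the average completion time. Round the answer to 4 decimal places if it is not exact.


SJF order (ascending): [3, 5, 7, 9, 11, 12]
Completion times:
  Job 1: burst=3, C=3
  Job 2: burst=5, C=8
  Job 3: burst=7, C=15
  Job 4: burst=9, C=24
  Job 5: burst=11, C=35
  Job 6: burst=12, C=47
Average completion = 132/6 = 22.0

22.0


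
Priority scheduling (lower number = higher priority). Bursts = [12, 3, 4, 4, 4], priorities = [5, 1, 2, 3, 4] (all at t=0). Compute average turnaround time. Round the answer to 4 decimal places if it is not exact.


Sort by priority (ascending = highest first):
Order: [(1, 3), (2, 4), (3, 4), (4, 4), (5, 12)]
Completion times:
  Priority 1, burst=3, C=3
  Priority 2, burst=4, C=7
  Priority 3, burst=4, C=11
  Priority 4, burst=4, C=15
  Priority 5, burst=12, C=27
Average turnaround = 63/5 = 12.6

12.6


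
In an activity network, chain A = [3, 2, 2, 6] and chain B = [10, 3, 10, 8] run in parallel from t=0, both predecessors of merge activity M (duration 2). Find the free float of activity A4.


ES(A4) = sum of predecessors on chain A = 7
EF(A4) = ES + duration = 7 + 6 = 13
Successor of A4 is M. ES(M) = max(sum(A), sum(B)) = max(13, 31) = 31
Free float = ES(successor) - EF(current) = 31 - 13 = 18

18


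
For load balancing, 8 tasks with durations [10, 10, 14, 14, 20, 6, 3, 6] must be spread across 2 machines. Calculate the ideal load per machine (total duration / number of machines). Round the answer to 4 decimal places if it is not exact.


Total processing time = 10 + 10 + 14 + 14 + 20 + 6 + 3 + 6 = 83
Number of machines = 2
Ideal balanced load = 83 / 2 = 41.5

41.5


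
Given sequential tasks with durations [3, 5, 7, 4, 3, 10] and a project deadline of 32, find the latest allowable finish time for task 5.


LF(activity 5) = deadline - sum of successor durations
Successors: activities 6 through 6 with durations [10]
Sum of successor durations = 10
LF = 32 - 10 = 22

22


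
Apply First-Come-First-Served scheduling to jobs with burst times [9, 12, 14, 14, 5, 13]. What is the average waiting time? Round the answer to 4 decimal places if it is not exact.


FCFS order (as given): [9, 12, 14, 14, 5, 13]
Waiting times:
  Job 1: wait = 0
  Job 2: wait = 9
  Job 3: wait = 21
  Job 4: wait = 35
  Job 5: wait = 49
  Job 6: wait = 54
Sum of waiting times = 168
Average waiting time = 168/6 = 28.0

28.0


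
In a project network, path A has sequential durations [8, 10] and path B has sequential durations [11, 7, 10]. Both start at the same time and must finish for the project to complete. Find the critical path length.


Path A total = 8 + 10 = 18
Path B total = 11 + 7 + 10 = 28
Critical path = longest path = max(18, 28) = 28

28


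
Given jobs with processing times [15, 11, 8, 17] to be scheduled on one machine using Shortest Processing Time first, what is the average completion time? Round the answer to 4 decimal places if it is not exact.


Sort jobs by processing time (SPT order): [8, 11, 15, 17]
Compute completion times sequentially:
  Job 1: processing = 8, completes at 8
  Job 2: processing = 11, completes at 19
  Job 3: processing = 15, completes at 34
  Job 4: processing = 17, completes at 51
Sum of completion times = 112
Average completion time = 112/4 = 28.0

28.0


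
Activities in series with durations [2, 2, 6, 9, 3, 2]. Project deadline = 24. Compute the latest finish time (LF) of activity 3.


LF(activity 3) = deadline - sum of successor durations
Successors: activities 4 through 6 with durations [9, 3, 2]
Sum of successor durations = 14
LF = 24 - 14 = 10

10


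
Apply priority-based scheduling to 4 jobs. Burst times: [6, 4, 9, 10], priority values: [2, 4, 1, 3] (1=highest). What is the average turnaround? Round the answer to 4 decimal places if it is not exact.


Sort by priority (ascending = highest first):
Order: [(1, 9), (2, 6), (3, 10), (4, 4)]
Completion times:
  Priority 1, burst=9, C=9
  Priority 2, burst=6, C=15
  Priority 3, burst=10, C=25
  Priority 4, burst=4, C=29
Average turnaround = 78/4 = 19.5

19.5


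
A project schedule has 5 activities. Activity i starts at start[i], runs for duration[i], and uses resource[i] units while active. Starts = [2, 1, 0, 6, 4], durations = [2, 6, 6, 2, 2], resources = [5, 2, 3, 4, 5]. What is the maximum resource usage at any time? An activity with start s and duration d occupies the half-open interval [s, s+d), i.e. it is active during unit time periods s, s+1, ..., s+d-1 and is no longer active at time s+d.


Each activity i is active on [start_i, start_i + duration_i).
Compute total resource usage per time slot:
  t=0: active resources = [3], total = 3
  t=1: active resources = [2, 3], total = 5
  t=2: active resources = [5, 2, 3], total = 10
  t=3: active resources = [5, 2, 3], total = 10
  t=4: active resources = [2, 3, 5], total = 10
  t=5: active resources = [2, 3, 5], total = 10
  t=6: active resources = [2, 4], total = 6
  t=7: active resources = [4], total = 4
Peak resource demand = 10

10


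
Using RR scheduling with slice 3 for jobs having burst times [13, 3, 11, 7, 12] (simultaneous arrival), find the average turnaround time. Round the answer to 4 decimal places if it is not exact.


Time quantum = 3
Execution trace:
  J1 runs 3 units, time = 3
  J2 runs 3 units, time = 6
  J3 runs 3 units, time = 9
  J4 runs 3 units, time = 12
  J5 runs 3 units, time = 15
  J1 runs 3 units, time = 18
  J3 runs 3 units, time = 21
  J4 runs 3 units, time = 24
  J5 runs 3 units, time = 27
  J1 runs 3 units, time = 30
  J3 runs 3 units, time = 33
  J4 runs 1 units, time = 34
  J5 runs 3 units, time = 37
  J1 runs 3 units, time = 40
  J3 runs 2 units, time = 42
  J5 runs 3 units, time = 45
  J1 runs 1 units, time = 46
Finish times: [46, 6, 42, 34, 45]
Average turnaround = 173/5 = 34.6

34.6


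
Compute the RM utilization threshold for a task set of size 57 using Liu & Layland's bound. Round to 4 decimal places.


Compute 2^(1/57) = 1.0122347161
Subtract 1: 1.0122347161 - 1 = 0.0122347161
Multiply by n: 57 * 0.0122347161 = 0.6973788177
Round to 4 dp: 0.6974

0.6974


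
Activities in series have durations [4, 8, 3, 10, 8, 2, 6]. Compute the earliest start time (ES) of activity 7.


Activity 7 starts after activities 1 through 6 complete.
Predecessor durations: [4, 8, 3, 10, 8, 2]
ES = 4 + 8 + 3 + 10 + 8 + 2 = 35

35


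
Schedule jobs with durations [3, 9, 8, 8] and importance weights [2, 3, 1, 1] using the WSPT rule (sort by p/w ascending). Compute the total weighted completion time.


Compute p/w ratios and sort ascending (WSPT): [(3, 2), (9, 3), (8, 1), (8, 1)]
Compute weighted completion times:
  Job (p=3,w=2): C=3, w*C=2*3=6
  Job (p=9,w=3): C=12, w*C=3*12=36
  Job (p=8,w=1): C=20, w*C=1*20=20
  Job (p=8,w=1): C=28, w*C=1*28=28
Total weighted completion time = 90

90


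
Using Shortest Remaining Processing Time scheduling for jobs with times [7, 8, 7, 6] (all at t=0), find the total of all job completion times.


Since all jobs arrive at t=0, SRPT equals SPT ordering.
SPT order: [6, 7, 7, 8]
Completion times:
  Job 1: p=6, C=6
  Job 2: p=7, C=13
  Job 3: p=7, C=20
  Job 4: p=8, C=28
Total completion time = 6 + 13 + 20 + 28 = 67

67


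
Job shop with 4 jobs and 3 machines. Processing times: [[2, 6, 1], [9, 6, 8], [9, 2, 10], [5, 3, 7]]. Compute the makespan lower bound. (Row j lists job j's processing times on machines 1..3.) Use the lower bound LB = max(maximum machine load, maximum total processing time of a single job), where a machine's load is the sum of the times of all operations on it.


Machine loads:
  Machine 1: 2 + 9 + 9 + 5 = 25
  Machine 2: 6 + 6 + 2 + 3 = 17
  Machine 3: 1 + 8 + 10 + 7 = 26
Max machine load = 26
Job totals:
  Job 1: 9
  Job 2: 23
  Job 3: 21
  Job 4: 15
Max job total = 23
Lower bound = max(26, 23) = 26

26


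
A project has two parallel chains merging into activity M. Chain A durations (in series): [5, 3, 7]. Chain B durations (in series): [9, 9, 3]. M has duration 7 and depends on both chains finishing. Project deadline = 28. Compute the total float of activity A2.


Forward pass: ES(A2) = sum of predecessors on chain A = 5
EF = ES + duration = 5 + 3 = 8
Backward pass: LF(M) = deadline = 28; LS(M) = 28 - 7 = 21
LF(A2) = LS(M) - sum(successors on chain A) = 21 - 7 = 14
LS = LF - duration = 14 - 3 = 11
Total float = LS - ES = 11 - 5 = 6

6


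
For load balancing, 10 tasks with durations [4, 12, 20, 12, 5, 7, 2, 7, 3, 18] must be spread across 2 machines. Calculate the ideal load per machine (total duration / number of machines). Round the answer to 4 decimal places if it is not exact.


Total processing time = 4 + 12 + 20 + 12 + 5 + 7 + 2 + 7 + 3 + 18 = 90
Number of machines = 2
Ideal balanced load = 90 / 2 = 45.0

45.0


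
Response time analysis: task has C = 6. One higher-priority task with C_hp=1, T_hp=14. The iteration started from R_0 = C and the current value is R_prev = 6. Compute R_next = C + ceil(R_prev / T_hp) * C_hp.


R_next = C + ceil(R_prev / T_hp) * C_hp
ceil(6 / 14) = ceil(0.4286) = 1
Interference = 1 * 1 = 1
R_next = 6 + 1 = 7

7


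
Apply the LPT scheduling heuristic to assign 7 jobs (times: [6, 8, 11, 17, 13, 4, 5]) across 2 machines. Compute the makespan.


Sort jobs in decreasing order (LPT): [17, 13, 11, 8, 6, 5, 4]
Assign each job to the least loaded machine:
  Machine 1: jobs [17, 8, 5, 4], load = 34
  Machine 2: jobs [13, 11, 6], load = 30
Makespan = max load = 34

34


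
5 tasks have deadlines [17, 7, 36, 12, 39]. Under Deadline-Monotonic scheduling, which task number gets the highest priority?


Sort tasks by relative deadline (ascending):
  Task 2: deadline = 7
  Task 4: deadline = 12
  Task 1: deadline = 17
  Task 3: deadline = 36
  Task 5: deadline = 39
Priority order (highest first): [2, 4, 1, 3, 5]
Highest priority task = 2

2


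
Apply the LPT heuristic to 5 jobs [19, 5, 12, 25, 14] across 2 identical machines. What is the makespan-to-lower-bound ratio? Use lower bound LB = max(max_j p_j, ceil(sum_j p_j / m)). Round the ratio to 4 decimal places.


LPT order: [25, 19, 14, 12, 5]
Machine loads after assignment: [37, 38]
LPT makespan = 38
Lower bound = max(max_job, ceil(total/2)) = max(25, 38) = 38
Ratio = 38 / 38 = 1.0

1.0


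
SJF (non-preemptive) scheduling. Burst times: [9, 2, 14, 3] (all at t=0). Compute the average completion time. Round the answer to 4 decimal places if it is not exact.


SJF order (ascending): [2, 3, 9, 14]
Completion times:
  Job 1: burst=2, C=2
  Job 2: burst=3, C=5
  Job 3: burst=9, C=14
  Job 4: burst=14, C=28
Average completion = 49/4 = 12.25

12.25


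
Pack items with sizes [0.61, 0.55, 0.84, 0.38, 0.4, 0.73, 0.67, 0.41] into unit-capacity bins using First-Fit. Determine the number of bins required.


Place items sequentially using First-Fit:
  Item 0.61 -> new Bin 1
  Item 0.55 -> new Bin 2
  Item 0.84 -> new Bin 3
  Item 0.38 -> Bin 1 (now 0.99)
  Item 0.4 -> Bin 2 (now 0.95)
  Item 0.73 -> new Bin 4
  Item 0.67 -> new Bin 5
  Item 0.41 -> new Bin 6
Total bins used = 6

6


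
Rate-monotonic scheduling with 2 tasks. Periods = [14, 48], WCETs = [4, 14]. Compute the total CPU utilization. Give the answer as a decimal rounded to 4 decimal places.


Compute individual utilizations (exact fractions):
  Task 1: C/T = 4/14 = 2/7 (approx. 0.2857)
  Task 2: C/T = 14/48 = 7/24 (approx. 0.2917)
Total utilization U = 2/7 + 7/24 = 97/168
Rounded to 4 decimal places: U = 0.5774
RM (Liu & Layland) bound for 2 tasks = 0.828427; compare with U = 97/168 (approx. 0.577381)
U <= bound, so schedulable by RM sufficient condition.

0.5774


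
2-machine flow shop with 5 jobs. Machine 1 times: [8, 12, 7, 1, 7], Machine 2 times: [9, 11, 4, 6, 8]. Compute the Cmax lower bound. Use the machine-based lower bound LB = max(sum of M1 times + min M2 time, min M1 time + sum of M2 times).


LB1 = sum(M1 times) + min(M2 times) = 35 + 4 = 39
LB2 = min(M1 times) + sum(M2 times) = 1 + 38 = 39
Lower bound = max(LB1, LB2) = max(39, 39) = 39

39


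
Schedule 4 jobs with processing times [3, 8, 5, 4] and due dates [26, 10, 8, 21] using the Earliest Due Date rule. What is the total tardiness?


Sort by due date (EDD order): [(5, 8), (8, 10), (4, 21), (3, 26)]
Compute completion times and tardiness:
  Job 1: p=5, d=8, C=5, tardiness=max(0,5-8)=0
  Job 2: p=8, d=10, C=13, tardiness=max(0,13-10)=3
  Job 3: p=4, d=21, C=17, tardiness=max(0,17-21)=0
  Job 4: p=3, d=26, C=20, tardiness=max(0,20-26)=0
Total tardiness = 3

3


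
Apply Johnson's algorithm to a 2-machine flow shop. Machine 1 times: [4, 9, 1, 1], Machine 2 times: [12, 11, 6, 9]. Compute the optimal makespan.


Apply Johnson's rule:
  Group 1 (a <= b): [(3, 1, 6), (4, 1, 9), (1, 4, 12), (2, 9, 11)]
  Group 2 (a > b): []
Optimal job order: [3, 4, 1, 2]
Schedule:
  Job 3: M1 done at 1, M2 done at 7
  Job 4: M1 done at 2, M2 done at 16
  Job 1: M1 done at 6, M2 done at 28
  Job 2: M1 done at 15, M2 done at 39
Makespan = 39

39


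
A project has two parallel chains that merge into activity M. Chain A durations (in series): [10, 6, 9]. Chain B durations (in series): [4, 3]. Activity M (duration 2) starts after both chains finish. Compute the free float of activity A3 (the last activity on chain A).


ES(A3) = sum of predecessors on chain A = 16
EF(A3) = ES + duration = 16 + 9 = 25
Successor of A3 is M. ES(M) = max(sum(A), sum(B)) = max(25, 7) = 25
Free float = ES(successor) - EF(current) = 25 - 25 = 0

0


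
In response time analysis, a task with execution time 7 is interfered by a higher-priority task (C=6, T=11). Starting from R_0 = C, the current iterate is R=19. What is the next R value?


R_next = C + ceil(R_prev / T_hp) * C_hp
ceil(19 / 11) = ceil(1.7273) = 2
Interference = 2 * 6 = 12
R_next = 7 + 12 = 19
R_next = R_prev, so the iteration has converged (response time = 19).

19


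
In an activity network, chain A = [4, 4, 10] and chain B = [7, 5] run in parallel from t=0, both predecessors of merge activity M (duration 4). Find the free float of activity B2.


ES(B2) = sum of predecessors on chain B = 7
EF(B2) = ES + duration = 7 + 5 = 12
Successor of B2 is M. ES(M) = max(sum(A), sum(B)) = max(18, 12) = 18
Free float = ES(successor) - EF(current) = 18 - 12 = 6

6


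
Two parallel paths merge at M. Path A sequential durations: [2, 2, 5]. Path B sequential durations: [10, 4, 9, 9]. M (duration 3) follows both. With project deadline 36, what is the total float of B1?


Forward pass: ES(B1) = sum of predecessors on chain B = 0
EF = ES + duration = 0 + 10 = 10
Backward pass: LF(M) = deadline = 36; LS(M) = 36 - 3 = 33
LF(B1) = LS(M) - sum(successors on chain B) = 33 - 22 = 11
LS = LF - duration = 11 - 10 = 1
Total float = LS - ES = 1 - 0 = 1

1


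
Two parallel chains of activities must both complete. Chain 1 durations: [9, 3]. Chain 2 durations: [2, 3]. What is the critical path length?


Path A total = 9 + 3 = 12
Path B total = 2 + 3 = 5
Critical path = longest path = max(12, 5) = 12

12


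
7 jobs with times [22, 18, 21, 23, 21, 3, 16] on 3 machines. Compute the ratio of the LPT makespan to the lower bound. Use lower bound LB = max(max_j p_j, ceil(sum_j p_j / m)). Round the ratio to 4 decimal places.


LPT order: [23, 22, 21, 21, 18, 16, 3]
Machine loads after assignment: [42, 40, 42]
LPT makespan = 42
Lower bound = max(max_job, ceil(total/3)) = max(23, 42) = 42
Ratio = 42 / 42 = 1.0

1.0


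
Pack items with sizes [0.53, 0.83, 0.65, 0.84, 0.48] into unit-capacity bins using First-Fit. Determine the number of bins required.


Place items sequentially using First-Fit:
  Item 0.53 -> new Bin 1
  Item 0.83 -> new Bin 2
  Item 0.65 -> new Bin 3
  Item 0.84 -> new Bin 4
  Item 0.48 -> new Bin 5
Total bins used = 5

5


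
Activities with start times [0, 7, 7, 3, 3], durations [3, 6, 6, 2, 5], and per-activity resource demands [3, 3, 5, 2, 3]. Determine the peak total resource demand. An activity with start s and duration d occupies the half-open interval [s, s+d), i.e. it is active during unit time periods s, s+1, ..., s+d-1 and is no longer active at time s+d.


Each activity i is active on [start_i, start_i + duration_i).
Compute total resource usage per time slot:
  t=0: active resources = [3], total = 3
  t=1: active resources = [3], total = 3
  t=2: active resources = [3], total = 3
  t=3: active resources = [2, 3], total = 5
  t=4: active resources = [2, 3], total = 5
  t=5: active resources = [3], total = 3
  t=6: active resources = [3], total = 3
  t=7: active resources = [3, 5, 3], total = 11
  t=8: active resources = [3, 5], total = 8
  t=9: active resources = [3, 5], total = 8
  t=10: active resources = [3, 5], total = 8
  t=11: active resources = [3, 5], total = 8
  t=12: active resources = [3, 5], total = 8
Peak resource demand = 11

11


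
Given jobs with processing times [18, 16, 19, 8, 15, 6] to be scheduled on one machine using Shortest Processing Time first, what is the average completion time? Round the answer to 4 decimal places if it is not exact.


Sort jobs by processing time (SPT order): [6, 8, 15, 16, 18, 19]
Compute completion times sequentially:
  Job 1: processing = 6, completes at 6
  Job 2: processing = 8, completes at 14
  Job 3: processing = 15, completes at 29
  Job 4: processing = 16, completes at 45
  Job 5: processing = 18, completes at 63
  Job 6: processing = 19, completes at 82
Sum of completion times = 239
Average completion time = 239/6 = 39.8333

39.8333


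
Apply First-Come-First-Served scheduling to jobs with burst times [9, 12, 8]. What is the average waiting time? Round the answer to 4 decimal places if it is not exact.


FCFS order (as given): [9, 12, 8]
Waiting times:
  Job 1: wait = 0
  Job 2: wait = 9
  Job 3: wait = 21
Sum of waiting times = 30
Average waiting time = 30/3 = 10.0

10.0


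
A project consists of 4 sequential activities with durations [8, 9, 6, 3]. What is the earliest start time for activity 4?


Activity 4 starts after activities 1 through 3 complete.
Predecessor durations: [8, 9, 6]
ES = 8 + 9 + 6 = 23

23


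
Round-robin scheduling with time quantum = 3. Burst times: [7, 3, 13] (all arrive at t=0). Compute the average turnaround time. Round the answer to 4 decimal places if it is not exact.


Time quantum = 3
Execution trace:
  J1 runs 3 units, time = 3
  J2 runs 3 units, time = 6
  J3 runs 3 units, time = 9
  J1 runs 3 units, time = 12
  J3 runs 3 units, time = 15
  J1 runs 1 units, time = 16
  J3 runs 3 units, time = 19
  J3 runs 3 units, time = 22
  J3 runs 1 units, time = 23
Finish times: [16, 6, 23]
Average turnaround = 45/3 = 15.0

15.0


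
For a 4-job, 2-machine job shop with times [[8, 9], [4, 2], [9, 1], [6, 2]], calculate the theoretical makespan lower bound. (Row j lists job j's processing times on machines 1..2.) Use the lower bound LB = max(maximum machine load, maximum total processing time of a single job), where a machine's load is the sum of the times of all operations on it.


Machine loads:
  Machine 1: 8 + 4 + 9 + 6 = 27
  Machine 2: 9 + 2 + 1 + 2 = 14
Max machine load = 27
Job totals:
  Job 1: 17
  Job 2: 6
  Job 3: 10
  Job 4: 8
Max job total = 17
Lower bound = max(27, 17) = 27

27


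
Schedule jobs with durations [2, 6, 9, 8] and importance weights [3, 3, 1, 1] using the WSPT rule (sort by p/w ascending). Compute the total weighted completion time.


Compute p/w ratios and sort ascending (WSPT): [(2, 3), (6, 3), (8, 1), (9, 1)]
Compute weighted completion times:
  Job (p=2,w=3): C=2, w*C=3*2=6
  Job (p=6,w=3): C=8, w*C=3*8=24
  Job (p=8,w=1): C=16, w*C=1*16=16
  Job (p=9,w=1): C=25, w*C=1*25=25
Total weighted completion time = 71

71


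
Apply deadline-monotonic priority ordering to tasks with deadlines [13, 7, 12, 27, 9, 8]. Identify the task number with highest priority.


Sort tasks by relative deadline (ascending):
  Task 2: deadline = 7
  Task 6: deadline = 8
  Task 5: deadline = 9
  Task 3: deadline = 12
  Task 1: deadline = 13
  Task 4: deadline = 27
Priority order (highest first): [2, 6, 5, 3, 1, 4]
Highest priority task = 2

2


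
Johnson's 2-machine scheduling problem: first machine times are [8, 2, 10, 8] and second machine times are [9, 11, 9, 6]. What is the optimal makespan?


Apply Johnson's rule:
  Group 1 (a <= b): [(2, 2, 11), (1, 8, 9)]
  Group 2 (a > b): [(3, 10, 9), (4, 8, 6)]
Optimal job order: [2, 1, 3, 4]
Schedule:
  Job 2: M1 done at 2, M2 done at 13
  Job 1: M1 done at 10, M2 done at 22
  Job 3: M1 done at 20, M2 done at 31
  Job 4: M1 done at 28, M2 done at 37
Makespan = 37

37


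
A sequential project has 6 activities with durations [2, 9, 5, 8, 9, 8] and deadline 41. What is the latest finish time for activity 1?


LF(activity 1) = deadline - sum of successor durations
Successors: activities 2 through 6 with durations [9, 5, 8, 9, 8]
Sum of successor durations = 39
LF = 41 - 39 = 2

2


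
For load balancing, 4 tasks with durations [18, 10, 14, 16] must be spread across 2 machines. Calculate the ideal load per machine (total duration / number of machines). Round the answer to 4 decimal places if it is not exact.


Total processing time = 18 + 10 + 14 + 16 = 58
Number of machines = 2
Ideal balanced load = 58 / 2 = 29.0

29.0


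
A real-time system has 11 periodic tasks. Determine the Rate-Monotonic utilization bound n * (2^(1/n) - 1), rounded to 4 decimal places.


Compute 2^(1/11) = 1.0650410894
Subtract 1: 1.0650410894 - 1 = 0.0650410894
Multiply by n: 11 * 0.0650410894 = 0.7154519834
Round to 4 dp: 0.7155

0.7155


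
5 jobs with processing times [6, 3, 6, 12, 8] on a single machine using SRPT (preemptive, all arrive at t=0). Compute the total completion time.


Since all jobs arrive at t=0, SRPT equals SPT ordering.
SPT order: [3, 6, 6, 8, 12]
Completion times:
  Job 1: p=3, C=3
  Job 2: p=6, C=9
  Job 3: p=6, C=15
  Job 4: p=8, C=23
  Job 5: p=12, C=35
Total completion time = 3 + 9 + 15 + 23 + 35 = 85

85


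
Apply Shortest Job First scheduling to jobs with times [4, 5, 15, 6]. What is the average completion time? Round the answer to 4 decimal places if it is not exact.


SJF order (ascending): [4, 5, 6, 15]
Completion times:
  Job 1: burst=4, C=4
  Job 2: burst=5, C=9
  Job 3: burst=6, C=15
  Job 4: burst=15, C=30
Average completion = 58/4 = 14.5

14.5


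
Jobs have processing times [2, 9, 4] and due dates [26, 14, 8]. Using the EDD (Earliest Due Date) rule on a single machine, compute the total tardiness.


Sort by due date (EDD order): [(4, 8), (9, 14), (2, 26)]
Compute completion times and tardiness:
  Job 1: p=4, d=8, C=4, tardiness=max(0,4-8)=0
  Job 2: p=9, d=14, C=13, tardiness=max(0,13-14)=0
  Job 3: p=2, d=26, C=15, tardiness=max(0,15-26)=0
Total tardiness = 0

0


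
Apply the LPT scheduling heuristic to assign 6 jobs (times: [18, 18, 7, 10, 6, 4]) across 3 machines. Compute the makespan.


Sort jobs in decreasing order (LPT): [18, 18, 10, 7, 6, 4]
Assign each job to the least loaded machine:
  Machine 1: jobs [18, 4], load = 22
  Machine 2: jobs [18], load = 18
  Machine 3: jobs [10, 7, 6], load = 23
Makespan = max load = 23

23


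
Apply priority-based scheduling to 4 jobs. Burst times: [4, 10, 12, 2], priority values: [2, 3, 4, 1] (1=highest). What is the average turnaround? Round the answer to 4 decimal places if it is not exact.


Sort by priority (ascending = highest first):
Order: [(1, 2), (2, 4), (3, 10), (4, 12)]
Completion times:
  Priority 1, burst=2, C=2
  Priority 2, burst=4, C=6
  Priority 3, burst=10, C=16
  Priority 4, burst=12, C=28
Average turnaround = 52/4 = 13.0

13.0


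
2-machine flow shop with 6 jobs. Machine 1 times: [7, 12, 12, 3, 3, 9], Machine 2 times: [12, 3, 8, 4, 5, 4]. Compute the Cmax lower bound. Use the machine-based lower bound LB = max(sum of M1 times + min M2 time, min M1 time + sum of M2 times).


LB1 = sum(M1 times) + min(M2 times) = 46 + 3 = 49
LB2 = min(M1 times) + sum(M2 times) = 3 + 36 = 39
Lower bound = max(LB1, LB2) = max(49, 39) = 49

49


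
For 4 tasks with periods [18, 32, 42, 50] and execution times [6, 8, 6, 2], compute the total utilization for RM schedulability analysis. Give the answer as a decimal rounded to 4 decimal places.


Compute individual utilizations (exact fractions):
  Task 1: C/T = 6/18 = 1/3 (approx. 0.3333)
  Task 2: C/T = 8/32 = 1/4 (approx. 0.25)
  Task 3: C/T = 6/42 = 1/7 (approx. 0.1429)
  Task 4: C/T = 2/50 = 1/25 (approx. 0.04)
Total utilization U = 1/3 + 1/4 + 1/7 + 1/25 = 1609/2100
Rounded to 4 decimal places: U = 0.7662
RM (Liu & Layland) bound for 4 tasks = 0.756828; compare with U = 1609/2100 (approx. 0.766190)
bound < U <= 1, so the RM sufficient condition is not met (inconclusive; an exact test such as response-time analysis is needed).

0.7662


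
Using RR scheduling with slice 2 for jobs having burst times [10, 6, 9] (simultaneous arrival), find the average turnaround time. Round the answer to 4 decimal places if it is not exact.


Time quantum = 2
Execution trace:
  J1 runs 2 units, time = 2
  J2 runs 2 units, time = 4
  J3 runs 2 units, time = 6
  J1 runs 2 units, time = 8
  J2 runs 2 units, time = 10
  J3 runs 2 units, time = 12
  J1 runs 2 units, time = 14
  J2 runs 2 units, time = 16
  J3 runs 2 units, time = 18
  J1 runs 2 units, time = 20
  J3 runs 2 units, time = 22
  J1 runs 2 units, time = 24
  J3 runs 1 units, time = 25
Finish times: [24, 16, 25]
Average turnaround = 65/3 = 21.6667

21.6667


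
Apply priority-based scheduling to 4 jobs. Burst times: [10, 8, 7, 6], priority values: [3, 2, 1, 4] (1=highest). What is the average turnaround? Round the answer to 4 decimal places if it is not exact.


Sort by priority (ascending = highest first):
Order: [(1, 7), (2, 8), (3, 10), (4, 6)]
Completion times:
  Priority 1, burst=7, C=7
  Priority 2, burst=8, C=15
  Priority 3, burst=10, C=25
  Priority 4, burst=6, C=31
Average turnaround = 78/4 = 19.5

19.5


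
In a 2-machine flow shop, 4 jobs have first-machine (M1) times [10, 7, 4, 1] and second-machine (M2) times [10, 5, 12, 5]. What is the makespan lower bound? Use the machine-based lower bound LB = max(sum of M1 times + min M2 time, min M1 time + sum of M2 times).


LB1 = sum(M1 times) + min(M2 times) = 22 + 5 = 27
LB2 = min(M1 times) + sum(M2 times) = 1 + 32 = 33
Lower bound = max(LB1, LB2) = max(27, 33) = 33

33
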